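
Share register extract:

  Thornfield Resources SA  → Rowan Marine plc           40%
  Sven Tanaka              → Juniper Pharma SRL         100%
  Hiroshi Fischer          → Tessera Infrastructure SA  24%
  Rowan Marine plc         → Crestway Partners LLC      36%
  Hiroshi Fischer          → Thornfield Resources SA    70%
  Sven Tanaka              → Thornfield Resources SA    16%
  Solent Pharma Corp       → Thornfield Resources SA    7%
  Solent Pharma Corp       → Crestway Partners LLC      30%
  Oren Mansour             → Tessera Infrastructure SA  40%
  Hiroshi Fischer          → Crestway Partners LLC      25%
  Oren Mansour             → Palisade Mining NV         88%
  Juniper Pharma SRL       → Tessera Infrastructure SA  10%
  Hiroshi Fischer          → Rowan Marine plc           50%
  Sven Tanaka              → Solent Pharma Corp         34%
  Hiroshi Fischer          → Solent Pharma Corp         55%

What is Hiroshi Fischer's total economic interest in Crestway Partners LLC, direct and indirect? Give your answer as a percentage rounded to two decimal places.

Hiroshi reaches Crestway along 5 paths.
Direct stake: 25% = 25%.
Via Solent → Thornfield → Rowan: 55% × 7% × 40% × 36% = 0.5544%.
Via Thornfield → Rowan: 70% × 40% × 36% = 10.08%.
Via Rowan: 50% × 36% = 18%.
Via Solent: 55% × 30% = 16.5%.
Total: 25% + 0.5544% + 10.08% + 18% + 16.5% = 70.1344%.
Rounded: 70.13%.

70.13%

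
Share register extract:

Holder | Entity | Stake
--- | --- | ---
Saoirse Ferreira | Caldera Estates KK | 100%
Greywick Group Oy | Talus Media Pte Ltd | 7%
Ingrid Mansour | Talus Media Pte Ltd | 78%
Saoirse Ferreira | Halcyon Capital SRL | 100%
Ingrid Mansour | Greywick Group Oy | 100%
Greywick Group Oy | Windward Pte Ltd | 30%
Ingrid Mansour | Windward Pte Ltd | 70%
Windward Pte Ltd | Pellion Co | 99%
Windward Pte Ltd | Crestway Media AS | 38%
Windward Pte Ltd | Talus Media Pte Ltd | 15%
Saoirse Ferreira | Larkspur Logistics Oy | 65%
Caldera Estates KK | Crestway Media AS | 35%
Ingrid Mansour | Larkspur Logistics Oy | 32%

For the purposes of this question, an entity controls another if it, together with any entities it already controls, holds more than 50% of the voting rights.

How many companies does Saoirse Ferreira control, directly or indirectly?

Saoirse holds 65% of Larkspur, so Saoirse controls Larkspur.
Saoirse holds 100% of Halcyon, so Saoirse controls Halcyon.
Saoirse holds 100% of Caldera, so Saoirse controls Caldera.
No other company's threshold is met.
Saoirse controls 3 companies.

3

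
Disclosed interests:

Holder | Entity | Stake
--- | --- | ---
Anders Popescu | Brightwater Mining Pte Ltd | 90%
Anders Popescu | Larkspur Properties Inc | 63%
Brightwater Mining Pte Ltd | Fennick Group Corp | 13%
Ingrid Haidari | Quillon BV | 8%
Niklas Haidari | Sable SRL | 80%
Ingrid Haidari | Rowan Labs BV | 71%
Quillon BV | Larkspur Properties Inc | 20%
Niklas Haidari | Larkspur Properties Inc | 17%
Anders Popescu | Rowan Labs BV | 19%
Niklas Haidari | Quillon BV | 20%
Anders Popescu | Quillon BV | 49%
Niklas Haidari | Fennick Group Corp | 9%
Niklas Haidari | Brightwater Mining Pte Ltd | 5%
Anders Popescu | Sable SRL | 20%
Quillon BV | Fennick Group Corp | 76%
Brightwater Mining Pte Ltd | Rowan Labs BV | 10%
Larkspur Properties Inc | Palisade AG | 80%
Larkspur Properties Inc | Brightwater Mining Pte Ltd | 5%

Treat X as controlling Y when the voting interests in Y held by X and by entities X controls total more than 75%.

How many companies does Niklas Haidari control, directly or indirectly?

Niklas holds 80% of Sable, so Niklas controls Sable.
No other company's threshold is met.
Niklas controls 1 company.

1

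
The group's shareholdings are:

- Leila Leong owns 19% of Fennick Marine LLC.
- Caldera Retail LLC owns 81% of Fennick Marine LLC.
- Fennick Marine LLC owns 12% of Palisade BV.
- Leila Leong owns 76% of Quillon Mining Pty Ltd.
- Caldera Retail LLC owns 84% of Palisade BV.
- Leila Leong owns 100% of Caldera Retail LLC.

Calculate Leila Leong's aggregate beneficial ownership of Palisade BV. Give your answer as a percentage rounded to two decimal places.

Leila reaches Palisade along 3 paths.
Via Caldera → Fennick: 100% × 81% × 12% = 9.72%.
Via Fennick: 19% × 12% = 2.28%.
Via Caldera: 100% × 84% = 84%.
Total: 9.72% + 2.28% + 84% = 96%.
Rounded: 96.00%.

96.00%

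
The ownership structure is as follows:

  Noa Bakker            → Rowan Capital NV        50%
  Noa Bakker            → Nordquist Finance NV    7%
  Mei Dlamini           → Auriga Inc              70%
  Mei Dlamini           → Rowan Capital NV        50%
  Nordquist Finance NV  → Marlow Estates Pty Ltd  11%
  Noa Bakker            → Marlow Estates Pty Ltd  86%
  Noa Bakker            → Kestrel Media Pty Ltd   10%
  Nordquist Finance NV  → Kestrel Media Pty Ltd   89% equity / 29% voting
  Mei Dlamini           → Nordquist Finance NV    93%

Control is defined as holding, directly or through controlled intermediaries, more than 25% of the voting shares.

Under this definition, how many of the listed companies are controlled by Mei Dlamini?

4

Mei holds 50% of Rowan, so Mei controls Rowan.
Mei holds 93% of Nordquist, so Mei controls Nordquist.
Mei holds 70% of Auriga, so Mei controls Auriga.
Nordquist holds 29% of Kestrel, so Mei controls Kestrel.
No other company's threshold is met.
Mei controls 4 companies.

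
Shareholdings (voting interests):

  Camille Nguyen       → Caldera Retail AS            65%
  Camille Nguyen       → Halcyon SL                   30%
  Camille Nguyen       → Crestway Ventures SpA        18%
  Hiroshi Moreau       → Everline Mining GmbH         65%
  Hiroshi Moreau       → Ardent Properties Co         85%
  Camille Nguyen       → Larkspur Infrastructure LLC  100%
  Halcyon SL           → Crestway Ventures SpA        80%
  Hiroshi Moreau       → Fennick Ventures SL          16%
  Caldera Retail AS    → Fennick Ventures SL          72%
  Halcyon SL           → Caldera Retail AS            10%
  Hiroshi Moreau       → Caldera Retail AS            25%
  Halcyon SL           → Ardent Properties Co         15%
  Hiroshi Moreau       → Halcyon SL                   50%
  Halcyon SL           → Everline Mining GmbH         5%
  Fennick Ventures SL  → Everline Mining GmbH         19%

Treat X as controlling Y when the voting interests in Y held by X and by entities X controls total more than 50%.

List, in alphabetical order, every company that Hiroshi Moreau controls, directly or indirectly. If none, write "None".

Ardent Properties Co, Everline Mining GmbH

Hiroshi holds 85% of Ardent, so Hiroshi controls Ardent.
Hiroshi holds 65% of Everline, so Hiroshi controls Everline.
No other company's threshold is met.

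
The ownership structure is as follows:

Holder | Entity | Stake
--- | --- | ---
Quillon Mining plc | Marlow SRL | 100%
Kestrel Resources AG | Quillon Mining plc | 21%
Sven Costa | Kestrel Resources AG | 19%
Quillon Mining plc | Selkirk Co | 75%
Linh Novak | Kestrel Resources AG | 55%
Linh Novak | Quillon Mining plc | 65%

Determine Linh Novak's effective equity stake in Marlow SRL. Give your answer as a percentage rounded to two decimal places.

Linh reaches Marlow along 2 paths.
Via Kestrel → Quillon: 55% × 21% × 100% = 11.55%.
Via Quillon: 65% × 100% = 65%.
Total: 11.55% + 65% = 76.55%.

76.55%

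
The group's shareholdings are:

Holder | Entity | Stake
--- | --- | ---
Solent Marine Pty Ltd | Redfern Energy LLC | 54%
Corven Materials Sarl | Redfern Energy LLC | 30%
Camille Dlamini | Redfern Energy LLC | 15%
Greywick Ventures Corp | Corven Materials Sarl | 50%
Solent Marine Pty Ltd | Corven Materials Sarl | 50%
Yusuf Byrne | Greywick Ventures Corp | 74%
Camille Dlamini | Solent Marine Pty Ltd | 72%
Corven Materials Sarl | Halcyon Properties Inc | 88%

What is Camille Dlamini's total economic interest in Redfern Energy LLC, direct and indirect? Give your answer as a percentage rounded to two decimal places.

Camille reaches Redfern along 3 paths.
Direct stake: 15% = 15%.
Via Solent → Corven: 72% × 50% × 30% = 10.8%.
Via Solent: 72% × 54% = 38.88%.
Total: 15% + 10.8% + 38.88% = 64.68%.

64.68%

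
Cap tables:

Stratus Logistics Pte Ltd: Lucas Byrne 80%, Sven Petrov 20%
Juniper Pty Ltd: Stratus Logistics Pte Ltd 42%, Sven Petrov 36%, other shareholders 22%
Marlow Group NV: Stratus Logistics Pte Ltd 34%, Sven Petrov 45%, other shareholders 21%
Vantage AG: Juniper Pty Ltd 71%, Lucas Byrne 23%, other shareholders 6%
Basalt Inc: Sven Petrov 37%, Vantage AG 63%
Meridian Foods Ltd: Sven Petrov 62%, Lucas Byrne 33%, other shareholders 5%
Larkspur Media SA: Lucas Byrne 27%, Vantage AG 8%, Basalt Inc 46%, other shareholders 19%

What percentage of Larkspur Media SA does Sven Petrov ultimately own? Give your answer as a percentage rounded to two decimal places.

28.68%

Sven reaches Larkspur along 5 paths.
Via Stratus → Juniper → Vantage: 20% × 42% × 71% × 8% = 0.47712%.
Via Juniper → Vantage: 36% × 71% × 8% = 2.0448%.
Via Basalt: 37% × 46% = 17.02%.
Via Stratus → Juniper → Vantage → Basalt: 20% × 42% × 71% × 63% × 46% = 1.7283672%.
Via Juniper → Vantage → Basalt: 36% × 71% × 63% × 46% = 7.407288%.
Total: 0.47712% + 2.0448% + 17.02% + 1.7283672% + 7.407288% = 28.6775752%.
Rounded: 28.68%.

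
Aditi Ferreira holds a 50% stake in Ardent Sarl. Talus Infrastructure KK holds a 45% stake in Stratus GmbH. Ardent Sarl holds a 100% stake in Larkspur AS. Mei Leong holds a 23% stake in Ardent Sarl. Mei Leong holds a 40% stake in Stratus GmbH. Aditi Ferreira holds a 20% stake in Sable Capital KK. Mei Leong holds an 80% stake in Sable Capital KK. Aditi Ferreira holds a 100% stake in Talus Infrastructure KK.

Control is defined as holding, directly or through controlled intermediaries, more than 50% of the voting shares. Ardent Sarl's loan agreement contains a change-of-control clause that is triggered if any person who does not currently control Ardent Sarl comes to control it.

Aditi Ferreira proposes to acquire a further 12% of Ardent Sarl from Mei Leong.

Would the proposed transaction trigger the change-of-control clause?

The purchase adds only to Aditi's holdings (Mei's stake shrinks), so Aditi is the only person who could newly come to control Ardent.
Aditi holds 100% of Talus, so Aditi controls Talus.
In Ardent, Aditi's side holds only 50%, not > 50%.
So before the transaction, Aditi does not control Ardent.
After the purchase, Aditi's direct stake in Ardent rises to 50% + 12% = 62%, and Mei's stake falls to 11%.
Aditi holds 62% of Ardent, so Aditi controls Ardent.
Aditi did not control Ardent before and does after, so the clause is triggered.

Yes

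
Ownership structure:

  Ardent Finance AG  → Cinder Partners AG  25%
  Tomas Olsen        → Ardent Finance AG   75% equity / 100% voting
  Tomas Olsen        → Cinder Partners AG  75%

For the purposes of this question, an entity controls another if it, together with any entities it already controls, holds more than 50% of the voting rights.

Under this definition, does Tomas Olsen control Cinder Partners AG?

Yes

Tomas holds 100% of Ardent, so Tomas controls Ardent.
Ardent and Tomas together hold 25% + 75% = 100% of Cinder, so Tomas controls Cinder.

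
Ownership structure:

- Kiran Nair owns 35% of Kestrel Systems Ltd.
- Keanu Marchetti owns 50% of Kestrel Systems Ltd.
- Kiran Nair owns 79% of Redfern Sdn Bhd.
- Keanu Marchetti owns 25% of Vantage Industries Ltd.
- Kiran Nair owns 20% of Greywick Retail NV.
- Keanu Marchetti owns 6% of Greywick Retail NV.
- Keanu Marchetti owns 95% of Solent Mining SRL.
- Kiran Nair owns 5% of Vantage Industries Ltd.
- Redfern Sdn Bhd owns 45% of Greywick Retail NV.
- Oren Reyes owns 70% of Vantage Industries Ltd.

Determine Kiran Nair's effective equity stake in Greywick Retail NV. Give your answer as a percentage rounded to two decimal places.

Kiran reaches Greywick along 2 paths.
Direct stake: 20% = 20%.
Via Redfern: 79% × 45% = 35.55%.
Total: 20% + 35.55% = 55.55%.

55.55%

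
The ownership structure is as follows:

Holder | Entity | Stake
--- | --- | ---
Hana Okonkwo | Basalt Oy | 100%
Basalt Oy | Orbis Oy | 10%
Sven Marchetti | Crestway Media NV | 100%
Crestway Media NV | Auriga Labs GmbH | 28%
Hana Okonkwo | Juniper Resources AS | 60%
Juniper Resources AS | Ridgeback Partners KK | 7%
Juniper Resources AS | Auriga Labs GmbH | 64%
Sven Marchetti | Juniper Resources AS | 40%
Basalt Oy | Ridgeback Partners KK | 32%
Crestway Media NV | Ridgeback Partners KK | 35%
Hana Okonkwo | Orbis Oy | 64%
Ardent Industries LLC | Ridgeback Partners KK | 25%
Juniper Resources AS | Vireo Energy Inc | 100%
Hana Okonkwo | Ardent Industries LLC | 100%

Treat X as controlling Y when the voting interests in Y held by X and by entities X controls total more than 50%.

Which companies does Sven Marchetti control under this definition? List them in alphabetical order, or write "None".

Crestway Media NV

Sven holds 100% of Crestway, so Sven controls Crestway.
No other company's threshold is met.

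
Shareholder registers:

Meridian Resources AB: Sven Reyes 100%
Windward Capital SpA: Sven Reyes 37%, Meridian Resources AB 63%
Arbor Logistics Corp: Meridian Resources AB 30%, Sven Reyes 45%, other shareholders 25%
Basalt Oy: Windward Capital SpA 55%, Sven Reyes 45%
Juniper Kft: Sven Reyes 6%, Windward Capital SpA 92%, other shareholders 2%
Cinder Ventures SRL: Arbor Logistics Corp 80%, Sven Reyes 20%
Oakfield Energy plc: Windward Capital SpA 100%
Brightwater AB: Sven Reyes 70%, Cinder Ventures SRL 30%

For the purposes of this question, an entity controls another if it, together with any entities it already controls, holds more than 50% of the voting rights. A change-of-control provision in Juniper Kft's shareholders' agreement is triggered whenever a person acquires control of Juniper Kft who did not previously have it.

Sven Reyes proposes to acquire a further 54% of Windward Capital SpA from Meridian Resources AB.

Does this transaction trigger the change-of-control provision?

The purchase adds only to Sven's holdings (Meridian's stake shrinks), so Sven is the only person who could newly come to control Juniper.
Sven holds 100% of Meridian, so Sven controls Meridian.
Sven and Meridian together hold 37% + 63% = 100% of Windward, so Sven controls Windward.
Sven and Windward together hold 6% + 92% = 98% of Juniper, so Sven controls Juniper.
So Sven already controls Juniper before the transaction.
After the purchase, Sven's direct stake in Windward rises to 37% + 54% = 91%, and Meridian's stake falls to 9%.
Sven controlled Juniper already, so this is not a new person acquiring control; every other person's position is unchanged or reduced.
No new person acquires control, so the clause is not triggered.

No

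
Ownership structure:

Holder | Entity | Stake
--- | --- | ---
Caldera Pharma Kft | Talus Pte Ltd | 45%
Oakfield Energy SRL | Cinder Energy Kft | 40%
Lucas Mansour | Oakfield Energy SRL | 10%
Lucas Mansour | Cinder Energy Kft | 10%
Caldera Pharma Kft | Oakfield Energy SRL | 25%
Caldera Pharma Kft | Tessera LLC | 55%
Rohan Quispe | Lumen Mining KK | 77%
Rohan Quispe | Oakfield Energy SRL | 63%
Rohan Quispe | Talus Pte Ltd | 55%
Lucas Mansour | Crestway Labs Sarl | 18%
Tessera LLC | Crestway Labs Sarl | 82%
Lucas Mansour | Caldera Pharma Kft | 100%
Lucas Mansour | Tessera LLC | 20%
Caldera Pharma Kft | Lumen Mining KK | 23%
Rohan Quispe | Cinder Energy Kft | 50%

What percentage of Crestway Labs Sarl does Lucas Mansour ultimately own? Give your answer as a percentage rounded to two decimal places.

Lucas reaches Crestway along 3 paths.
Direct stake: 18% = 18%.
Via Tessera: 20% × 82% = 16.4%.
Via Caldera → Tessera: 100% × 55% × 82% = 45.1%.
Total: 18% + 16.4% + 45.1% = 79.5%.
Rounded: 79.50%.

79.50%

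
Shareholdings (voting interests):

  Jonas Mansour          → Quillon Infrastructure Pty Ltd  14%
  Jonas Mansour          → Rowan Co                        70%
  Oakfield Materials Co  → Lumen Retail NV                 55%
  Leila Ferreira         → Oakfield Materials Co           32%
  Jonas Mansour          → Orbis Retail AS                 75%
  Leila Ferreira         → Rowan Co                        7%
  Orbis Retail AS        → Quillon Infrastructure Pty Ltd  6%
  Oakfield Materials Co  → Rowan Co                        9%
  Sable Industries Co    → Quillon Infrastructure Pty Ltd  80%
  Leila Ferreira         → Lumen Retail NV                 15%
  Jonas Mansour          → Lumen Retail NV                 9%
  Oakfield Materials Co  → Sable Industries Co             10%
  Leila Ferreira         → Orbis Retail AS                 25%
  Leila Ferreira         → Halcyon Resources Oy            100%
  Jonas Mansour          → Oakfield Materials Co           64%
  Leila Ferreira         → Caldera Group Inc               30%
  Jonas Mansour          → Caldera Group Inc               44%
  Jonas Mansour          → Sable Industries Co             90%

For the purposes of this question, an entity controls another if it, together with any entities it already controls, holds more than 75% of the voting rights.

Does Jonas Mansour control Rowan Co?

Jonas holds 90% of Sable, so Jonas controls Sable.
Jonas and Sable together hold 14% + 80% = 94% of Quillon, so Jonas controls Quillon.
In Rowan, Jonas's side holds only 70%, not > 75%.
So Jonas does not control Rowan.

No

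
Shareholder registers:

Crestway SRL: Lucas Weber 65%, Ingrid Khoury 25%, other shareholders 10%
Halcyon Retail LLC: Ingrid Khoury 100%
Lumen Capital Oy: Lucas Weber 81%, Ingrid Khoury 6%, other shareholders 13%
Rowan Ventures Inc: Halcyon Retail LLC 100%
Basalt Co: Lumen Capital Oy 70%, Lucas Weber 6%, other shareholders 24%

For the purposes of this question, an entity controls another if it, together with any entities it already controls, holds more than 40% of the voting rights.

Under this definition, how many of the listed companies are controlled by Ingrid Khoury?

2

Ingrid holds 100% of Halcyon, so Ingrid controls Halcyon.
Halcyon holds 100% of Rowan, so Ingrid controls Rowan.
No other company's threshold is met.
Ingrid controls 2 companies.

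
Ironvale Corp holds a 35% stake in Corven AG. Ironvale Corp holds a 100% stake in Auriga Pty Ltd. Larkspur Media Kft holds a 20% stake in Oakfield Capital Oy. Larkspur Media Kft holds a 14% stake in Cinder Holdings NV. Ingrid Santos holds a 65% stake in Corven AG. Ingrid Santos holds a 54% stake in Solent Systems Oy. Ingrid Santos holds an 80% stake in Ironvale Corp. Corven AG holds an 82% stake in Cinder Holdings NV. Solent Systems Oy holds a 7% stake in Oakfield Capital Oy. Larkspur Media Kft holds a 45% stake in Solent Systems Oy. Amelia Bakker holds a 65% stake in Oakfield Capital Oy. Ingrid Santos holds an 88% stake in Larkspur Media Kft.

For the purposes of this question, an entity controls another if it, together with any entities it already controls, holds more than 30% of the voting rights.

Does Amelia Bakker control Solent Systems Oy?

Amelia holds 65% of Oakfield, so Amelia controls Oakfield.
Neither Amelia nor any entity Amelia controls holds any voting interest in Solent.
So Amelia does not control Solent.

No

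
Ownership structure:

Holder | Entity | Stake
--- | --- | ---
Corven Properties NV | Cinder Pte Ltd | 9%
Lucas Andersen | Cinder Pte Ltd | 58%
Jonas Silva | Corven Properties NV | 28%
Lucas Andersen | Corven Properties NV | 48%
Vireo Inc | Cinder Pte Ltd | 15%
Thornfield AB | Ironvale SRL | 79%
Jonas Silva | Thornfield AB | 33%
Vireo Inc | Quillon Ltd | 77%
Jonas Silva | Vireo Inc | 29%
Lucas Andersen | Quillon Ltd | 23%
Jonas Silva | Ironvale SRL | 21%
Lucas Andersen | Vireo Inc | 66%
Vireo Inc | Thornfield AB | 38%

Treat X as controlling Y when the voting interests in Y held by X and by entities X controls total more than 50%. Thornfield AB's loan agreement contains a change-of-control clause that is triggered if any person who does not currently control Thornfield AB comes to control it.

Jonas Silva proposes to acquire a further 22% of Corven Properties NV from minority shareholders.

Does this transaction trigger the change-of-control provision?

The purchase changes only Jonas's holdings, so Jonas is the only person who could newly come to control Thornfield.
Jonas's largest direct stake is 33% in Thornfield, which does not meet the threshold, so Jonas controls no company.
In Thornfield, Jonas's side holds only 33%, not > 50%.
So before the transaction, Jonas does not control Thornfield.
After the purchase, Jonas's direct stake in Corven rises to 28% + 22% = 50%.
Jonas's side now holds 50% of Corven, not > 50%, so Jonas still does not control Corven.
After the transaction, Jonas's side holds 33% of Thornfield, not > 50%, so Jonas still does not control Thornfield.
No new person acquires control, so the clause is not triggered.

No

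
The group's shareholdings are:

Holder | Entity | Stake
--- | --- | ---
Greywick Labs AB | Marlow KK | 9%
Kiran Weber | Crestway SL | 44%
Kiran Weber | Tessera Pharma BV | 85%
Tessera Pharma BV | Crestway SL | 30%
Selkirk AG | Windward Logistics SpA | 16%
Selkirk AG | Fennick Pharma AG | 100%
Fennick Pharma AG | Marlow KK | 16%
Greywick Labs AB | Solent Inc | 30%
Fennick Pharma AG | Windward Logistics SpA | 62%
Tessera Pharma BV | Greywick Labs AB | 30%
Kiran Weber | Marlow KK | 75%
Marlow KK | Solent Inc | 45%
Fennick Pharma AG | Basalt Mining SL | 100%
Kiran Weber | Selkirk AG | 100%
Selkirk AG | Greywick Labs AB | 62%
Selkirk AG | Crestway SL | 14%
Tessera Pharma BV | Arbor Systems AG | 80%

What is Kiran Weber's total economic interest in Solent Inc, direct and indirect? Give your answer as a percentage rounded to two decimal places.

Kiran reaches Solent along 6 paths.
Via Selkirk → Greywick: 100% × 62% × 30% = 18.6%.
Via Tessera → Greywick: 85% × 30% × 30% = 7.65%.
Via Marlow: 75% × 45% = 33.75%.
Via Selkirk → Greywick → Marlow: 100% × 62% × 9% × 45% = 2.511%.
Via Tessera → Greywick → Marlow: 85% × 30% × 9% × 45% = 1.03275%.
Via Selkirk → Fennick → Marlow: 100% × 100% × 16% × 45% = 7.2%.
Total: 18.6% + 7.65% + 33.75% + 2.511% + 1.03275% + 7.2% = 70.74375%.
Rounded: 70.74%.

70.74%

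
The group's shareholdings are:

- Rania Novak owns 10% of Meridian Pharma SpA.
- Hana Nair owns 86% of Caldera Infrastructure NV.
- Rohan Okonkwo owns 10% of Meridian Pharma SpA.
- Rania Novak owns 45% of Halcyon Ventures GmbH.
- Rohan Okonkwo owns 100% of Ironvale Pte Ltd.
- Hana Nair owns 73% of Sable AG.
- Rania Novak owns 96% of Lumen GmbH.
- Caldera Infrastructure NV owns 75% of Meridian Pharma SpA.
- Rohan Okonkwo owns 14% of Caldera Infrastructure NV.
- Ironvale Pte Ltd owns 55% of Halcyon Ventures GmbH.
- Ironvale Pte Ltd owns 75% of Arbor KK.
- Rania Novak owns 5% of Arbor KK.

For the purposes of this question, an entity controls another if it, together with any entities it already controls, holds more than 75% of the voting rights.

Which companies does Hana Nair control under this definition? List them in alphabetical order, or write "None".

Hana holds 86% of Caldera, so Hana controls Caldera.
No other company's threshold is met.

Caldera Infrastructure NV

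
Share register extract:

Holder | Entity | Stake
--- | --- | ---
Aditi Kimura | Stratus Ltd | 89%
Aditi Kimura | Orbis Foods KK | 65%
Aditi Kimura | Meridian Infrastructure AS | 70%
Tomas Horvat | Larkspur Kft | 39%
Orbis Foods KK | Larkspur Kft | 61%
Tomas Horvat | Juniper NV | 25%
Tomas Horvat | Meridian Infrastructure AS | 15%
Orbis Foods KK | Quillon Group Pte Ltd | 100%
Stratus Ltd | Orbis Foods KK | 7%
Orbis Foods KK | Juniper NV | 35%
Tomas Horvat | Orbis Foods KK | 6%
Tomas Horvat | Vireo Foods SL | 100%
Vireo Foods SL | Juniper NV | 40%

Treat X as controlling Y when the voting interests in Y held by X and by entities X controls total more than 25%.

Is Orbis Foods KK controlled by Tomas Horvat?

No

Tomas holds 100% of Vireo, so Tomas controls Vireo.
Tomas and Vireo together hold 25% + 40% = 65% of Juniper, so Tomas controls Juniper.
Tomas holds 39% of Larkspur, so Tomas controls Larkspur.
In Orbis, Tomas's side holds only 6%, not > 25%.
So Tomas does not control Orbis.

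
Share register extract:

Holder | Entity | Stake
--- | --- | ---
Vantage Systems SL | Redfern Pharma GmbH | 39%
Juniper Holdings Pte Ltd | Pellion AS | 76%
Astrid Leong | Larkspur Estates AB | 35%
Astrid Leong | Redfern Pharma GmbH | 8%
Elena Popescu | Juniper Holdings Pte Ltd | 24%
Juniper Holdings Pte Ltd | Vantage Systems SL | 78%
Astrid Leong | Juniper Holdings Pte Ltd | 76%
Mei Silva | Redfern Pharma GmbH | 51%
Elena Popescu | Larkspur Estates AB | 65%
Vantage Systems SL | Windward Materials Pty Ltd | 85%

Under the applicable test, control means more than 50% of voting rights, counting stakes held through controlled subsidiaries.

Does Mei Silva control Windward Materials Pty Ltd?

Mei holds 51% of Redfern, so Mei controls Redfern.
Neither Mei nor any entity Mei controls holds any voting interest in Windward.
So Mei does not control Windward.

No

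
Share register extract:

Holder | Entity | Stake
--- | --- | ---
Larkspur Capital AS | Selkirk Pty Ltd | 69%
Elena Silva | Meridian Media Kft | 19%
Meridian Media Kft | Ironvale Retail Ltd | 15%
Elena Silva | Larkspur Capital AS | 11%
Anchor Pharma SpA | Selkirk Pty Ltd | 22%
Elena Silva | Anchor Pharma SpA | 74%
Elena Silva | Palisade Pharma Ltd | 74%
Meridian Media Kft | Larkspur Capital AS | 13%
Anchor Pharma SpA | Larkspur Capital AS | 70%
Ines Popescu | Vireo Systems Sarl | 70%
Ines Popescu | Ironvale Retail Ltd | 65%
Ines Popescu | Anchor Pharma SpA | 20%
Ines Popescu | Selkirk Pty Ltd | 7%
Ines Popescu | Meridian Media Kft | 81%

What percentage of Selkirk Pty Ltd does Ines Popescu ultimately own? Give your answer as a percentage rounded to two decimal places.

Ines reaches Selkirk along 4 paths.
Direct stake: 7% = 7%.
Via Anchor: 20% × 22% = 4.4%.
Via Anchor → Larkspur: 20% × 70% × 69% = 9.66%.
Via Meridian → Larkspur: 81% × 13% × 69% = 7.2657%.
Total: 7% + 4.4% + 9.66% + 7.2657% = 28.3257%.
Rounded: 28.33%.

28.33%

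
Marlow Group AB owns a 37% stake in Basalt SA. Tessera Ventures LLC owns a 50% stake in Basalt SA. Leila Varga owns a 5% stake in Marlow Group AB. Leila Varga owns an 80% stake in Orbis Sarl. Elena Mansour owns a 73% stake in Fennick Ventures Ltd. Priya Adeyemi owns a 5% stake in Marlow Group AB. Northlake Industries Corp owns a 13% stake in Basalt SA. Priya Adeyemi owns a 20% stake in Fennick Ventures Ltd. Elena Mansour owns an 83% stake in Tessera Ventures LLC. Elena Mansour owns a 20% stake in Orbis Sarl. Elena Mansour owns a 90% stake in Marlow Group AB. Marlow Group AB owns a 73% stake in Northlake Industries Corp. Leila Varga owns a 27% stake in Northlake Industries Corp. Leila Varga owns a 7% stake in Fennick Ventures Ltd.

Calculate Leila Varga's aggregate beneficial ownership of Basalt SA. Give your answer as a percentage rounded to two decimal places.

5.83%

Leila reaches Basalt along 3 paths.
Via Marlow → Northlake: 5% × 73% × 13% = 0.4745%.
Via Northlake: 27% × 13% = 3.51%.
Via Marlow: 5% × 37% = 1.85%.
Total: 0.4745% + 3.51% + 1.85% = 5.8345%.
Rounded: 5.83%.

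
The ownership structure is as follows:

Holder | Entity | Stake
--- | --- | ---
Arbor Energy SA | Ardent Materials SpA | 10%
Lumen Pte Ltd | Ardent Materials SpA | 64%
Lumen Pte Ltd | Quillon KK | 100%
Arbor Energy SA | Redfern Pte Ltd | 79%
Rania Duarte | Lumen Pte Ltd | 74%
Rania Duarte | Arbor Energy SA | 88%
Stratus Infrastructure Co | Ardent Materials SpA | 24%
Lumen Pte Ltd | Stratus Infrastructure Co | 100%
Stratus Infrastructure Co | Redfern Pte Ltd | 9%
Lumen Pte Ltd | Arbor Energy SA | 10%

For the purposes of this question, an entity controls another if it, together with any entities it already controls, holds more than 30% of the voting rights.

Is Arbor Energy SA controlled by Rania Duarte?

Yes

Rania holds 74% of Lumen, so Rania controls Lumen.
Lumen and Rania together hold 10% + 88% = 98% of Arbor, so Rania controls Arbor.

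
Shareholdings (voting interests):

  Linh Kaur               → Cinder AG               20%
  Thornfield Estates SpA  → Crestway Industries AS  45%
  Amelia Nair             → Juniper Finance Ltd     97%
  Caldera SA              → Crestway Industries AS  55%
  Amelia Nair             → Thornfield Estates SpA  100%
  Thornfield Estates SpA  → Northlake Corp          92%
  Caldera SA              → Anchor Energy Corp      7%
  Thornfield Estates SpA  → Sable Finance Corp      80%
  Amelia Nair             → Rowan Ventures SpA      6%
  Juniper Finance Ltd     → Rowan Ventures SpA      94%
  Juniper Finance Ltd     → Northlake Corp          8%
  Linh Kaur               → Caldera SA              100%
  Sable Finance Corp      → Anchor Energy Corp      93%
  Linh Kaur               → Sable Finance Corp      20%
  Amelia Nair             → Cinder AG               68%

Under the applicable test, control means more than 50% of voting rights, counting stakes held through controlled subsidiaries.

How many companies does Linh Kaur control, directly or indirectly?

2

Linh holds 100% of Caldera, so Linh controls Caldera.
Caldera holds 55% of Crestway, so Linh controls Crestway.
No other company's threshold is met.
Linh controls 2 companies.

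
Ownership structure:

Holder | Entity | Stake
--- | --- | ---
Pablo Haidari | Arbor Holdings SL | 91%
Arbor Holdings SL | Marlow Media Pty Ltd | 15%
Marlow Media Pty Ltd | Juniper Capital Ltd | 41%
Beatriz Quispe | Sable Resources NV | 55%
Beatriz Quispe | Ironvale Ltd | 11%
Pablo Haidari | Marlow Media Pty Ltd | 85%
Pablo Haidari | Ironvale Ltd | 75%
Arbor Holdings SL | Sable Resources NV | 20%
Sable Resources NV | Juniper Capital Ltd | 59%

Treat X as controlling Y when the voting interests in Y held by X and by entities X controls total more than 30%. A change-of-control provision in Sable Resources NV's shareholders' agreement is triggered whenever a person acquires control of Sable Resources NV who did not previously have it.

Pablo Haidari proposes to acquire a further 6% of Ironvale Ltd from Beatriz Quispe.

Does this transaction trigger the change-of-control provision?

The purchase adds only to Pablo's holdings (Beatriz's stake shrinks), so Pablo is the only person who could newly come to control Sable.
Pablo holds 91% of Arbor, so Pablo controls Arbor.
Arbor and Pablo together hold 15% + 85% = 100% of Marlow, so Pablo controls Marlow.
Pablo holds 75% of Ironvale, so Pablo controls Ironvale.
Marlow holds 41% of Juniper, so Pablo controls Juniper.
In Sable, Pablo's side holds only 20%, not > 30%.
So before the transaction, Pablo does not control Sable.
After the purchase, Pablo's direct stake in Ironvale rises to 75% + 6% = 81%, and Beatriz's stake falls to 5%.
Pablo holds 81% of Ironvale, so Pablo controls Ironvale.
After the transaction, Pablo's side holds 20% of Sable, not > 30%, so Pablo still does not control Sable.
No new person acquires control, so the clause is not triggered.

No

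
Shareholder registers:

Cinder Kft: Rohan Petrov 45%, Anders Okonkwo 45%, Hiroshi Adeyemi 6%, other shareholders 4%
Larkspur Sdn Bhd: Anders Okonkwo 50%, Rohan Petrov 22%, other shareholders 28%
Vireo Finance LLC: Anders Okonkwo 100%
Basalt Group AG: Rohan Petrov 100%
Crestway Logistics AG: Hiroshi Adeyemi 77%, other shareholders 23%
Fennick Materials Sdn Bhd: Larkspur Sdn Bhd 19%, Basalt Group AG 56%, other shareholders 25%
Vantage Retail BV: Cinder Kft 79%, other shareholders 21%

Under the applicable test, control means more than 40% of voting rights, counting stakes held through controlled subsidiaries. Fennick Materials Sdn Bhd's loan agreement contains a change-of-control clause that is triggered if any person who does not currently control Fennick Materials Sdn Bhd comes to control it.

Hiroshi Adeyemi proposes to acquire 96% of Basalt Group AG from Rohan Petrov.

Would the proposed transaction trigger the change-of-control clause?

Yes

The purchase adds only to Hiroshi's holdings (Rohan's stake shrinks), so Hiroshi is the only person who could newly come to control Fennick.
Hiroshi holds 77% of Crestway, so Hiroshi controls Crestway.
Neither Hiroshi nor any entity Hiroshi controls holds any voting interest in Fennick.
So before the transaction, Hiroshi does not control Fennick.
After the purchase, Hiroshi holds 96% of Basalt directly, and Rohan's stake falls to 4%.
Hiroshi holds 96% of Basalt, so Hiroshi controls Basalt.
Basalt holds 56% of Fennick, so Hiroshi controls Fennick.
Hiroshi did not control Fennick before and does after, so the clause is triggered.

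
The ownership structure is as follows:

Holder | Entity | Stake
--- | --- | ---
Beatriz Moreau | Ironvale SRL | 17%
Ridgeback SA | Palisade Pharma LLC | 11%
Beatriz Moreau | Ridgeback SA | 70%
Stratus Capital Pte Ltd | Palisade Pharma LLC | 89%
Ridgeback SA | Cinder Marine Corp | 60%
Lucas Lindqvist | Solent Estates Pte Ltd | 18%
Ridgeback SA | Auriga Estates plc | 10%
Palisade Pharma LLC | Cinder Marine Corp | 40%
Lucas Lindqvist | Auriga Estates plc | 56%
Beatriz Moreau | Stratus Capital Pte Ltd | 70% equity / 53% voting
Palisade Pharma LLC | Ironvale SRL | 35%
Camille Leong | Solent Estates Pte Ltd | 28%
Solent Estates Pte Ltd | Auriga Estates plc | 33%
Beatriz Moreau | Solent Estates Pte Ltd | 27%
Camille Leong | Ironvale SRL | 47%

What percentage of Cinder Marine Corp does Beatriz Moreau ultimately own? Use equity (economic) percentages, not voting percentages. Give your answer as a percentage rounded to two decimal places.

Beatriz reaches Cinder along 3 paths.
Via Ridgeback: 70% × 60% = 42%.
Via Ridgeback → Palisade: 70% × 11% × 40% = 3.08%.
Via Stratus → Palisade: 70% × 89% × 40% = 24.92%.
Total: 42% + 3.08% + 24.92% = 70%.
Rounded: 70.00%.

70.00%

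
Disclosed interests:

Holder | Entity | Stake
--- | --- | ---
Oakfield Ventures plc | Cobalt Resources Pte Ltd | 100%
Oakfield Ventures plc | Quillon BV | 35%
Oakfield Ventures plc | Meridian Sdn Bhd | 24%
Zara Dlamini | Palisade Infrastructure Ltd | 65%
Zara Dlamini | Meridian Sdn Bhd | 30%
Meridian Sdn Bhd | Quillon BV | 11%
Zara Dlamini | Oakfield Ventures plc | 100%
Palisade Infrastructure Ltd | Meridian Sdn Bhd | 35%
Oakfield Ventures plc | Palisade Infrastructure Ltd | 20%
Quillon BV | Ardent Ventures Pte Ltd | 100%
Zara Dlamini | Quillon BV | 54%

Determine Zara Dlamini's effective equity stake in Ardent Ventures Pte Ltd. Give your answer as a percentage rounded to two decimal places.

98.21%

Zara reaches Ardent along 6 paths.
Via Meridian → Quillon: 30% × 11% × 100% = 3.3%.
Via Oakfield → Palisade → Meridian → Quillon: 100% × 20% × 35% × 11% × 100% = 0.77%.
Via Palisade → Meridian → Quillon: 65% × 35% × 11% × 100% = 2.5025%.
Via Oakfield → Meridian → Quillon: 100% × 24% × 11% × 100% = 2.64%.
Via Quillon: 54% × 100% = 54%.
Via Oakfield → Quillon: 100% × 35% × 100% = 35%.
Total: 3.3% + 0.77% + 2.5025% + 2.64% + 54% + 35% = 98.2125%.
Rounded: 98.21%.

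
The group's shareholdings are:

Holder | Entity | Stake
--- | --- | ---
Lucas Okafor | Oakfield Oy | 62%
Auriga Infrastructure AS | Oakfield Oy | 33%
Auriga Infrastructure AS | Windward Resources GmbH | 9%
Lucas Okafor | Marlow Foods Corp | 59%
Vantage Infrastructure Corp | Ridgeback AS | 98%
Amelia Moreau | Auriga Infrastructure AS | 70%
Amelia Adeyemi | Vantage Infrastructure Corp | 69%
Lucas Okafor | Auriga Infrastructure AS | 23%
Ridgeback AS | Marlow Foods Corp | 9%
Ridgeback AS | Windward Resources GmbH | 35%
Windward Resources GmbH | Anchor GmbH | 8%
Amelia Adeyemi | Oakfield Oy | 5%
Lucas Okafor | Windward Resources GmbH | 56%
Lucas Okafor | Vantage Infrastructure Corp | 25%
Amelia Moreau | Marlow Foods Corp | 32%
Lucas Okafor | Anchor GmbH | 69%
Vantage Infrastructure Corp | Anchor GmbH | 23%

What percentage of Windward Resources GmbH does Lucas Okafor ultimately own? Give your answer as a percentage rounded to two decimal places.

66.65%

Lucas reaches Windward along 3 paths.
Direct stake: 56% = 56%.
Via Vantage → Ridgeback: 25% × 98% × 35% = 8.575%.
Via Auriga: 23% × 9% = 2.07%.
Total: 56% + 8.575% + 2.07% = 66.645%.
Rounded: 66.65%.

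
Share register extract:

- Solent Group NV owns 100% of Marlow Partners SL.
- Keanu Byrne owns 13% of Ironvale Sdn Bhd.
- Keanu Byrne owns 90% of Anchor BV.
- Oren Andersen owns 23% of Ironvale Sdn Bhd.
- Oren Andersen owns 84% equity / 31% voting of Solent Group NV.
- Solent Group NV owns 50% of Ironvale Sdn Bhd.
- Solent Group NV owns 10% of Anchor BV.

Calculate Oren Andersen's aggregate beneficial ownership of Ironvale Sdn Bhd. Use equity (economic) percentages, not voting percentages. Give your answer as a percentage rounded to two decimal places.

65.00%

Oren reaches Ironvale along 2 paths.
Direct stake: 23% = 23%.
Via Solent: 84% × 50% = 42%.
Total: 23% + 42% = 65%.
Rounded: 65.00%.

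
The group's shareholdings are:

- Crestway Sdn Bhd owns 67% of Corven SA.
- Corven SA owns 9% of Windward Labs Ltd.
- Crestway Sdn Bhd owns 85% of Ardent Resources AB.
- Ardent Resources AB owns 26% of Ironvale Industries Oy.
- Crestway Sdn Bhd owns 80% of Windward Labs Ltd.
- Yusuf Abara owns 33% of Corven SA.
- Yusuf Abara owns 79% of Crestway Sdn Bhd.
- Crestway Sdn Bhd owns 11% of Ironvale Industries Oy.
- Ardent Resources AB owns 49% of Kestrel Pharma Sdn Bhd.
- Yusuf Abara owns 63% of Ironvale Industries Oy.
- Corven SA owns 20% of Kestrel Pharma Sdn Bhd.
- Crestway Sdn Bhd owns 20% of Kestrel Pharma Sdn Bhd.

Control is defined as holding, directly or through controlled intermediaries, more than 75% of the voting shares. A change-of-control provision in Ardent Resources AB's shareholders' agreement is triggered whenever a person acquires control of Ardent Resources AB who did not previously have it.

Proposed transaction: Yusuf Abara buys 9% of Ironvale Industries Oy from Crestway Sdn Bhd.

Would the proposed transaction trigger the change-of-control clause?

No

The purchase adds only to Yusuf's holdings (Crestway's stake shrinks), so Yusuf is the only person who could newly come to control Ardent.
Yusuf holds 79% of Crestway, so Yusuf controls Crestway.
Crestway holds 85% of Ardent, so Yusuf controls Ardent.
So Yusuf already controls Ardent before the transaction.
After the purchase, Yusuf's direct stake in Ironvale rises to 63% + 9% = 72%, and Crestway's stake falls to 2%.
Yusuf controlled Ardent already, so this is not a new person acquiring control; every other person's position is unchanged or reduced.
No new person acquires control, so the clause is not triggered.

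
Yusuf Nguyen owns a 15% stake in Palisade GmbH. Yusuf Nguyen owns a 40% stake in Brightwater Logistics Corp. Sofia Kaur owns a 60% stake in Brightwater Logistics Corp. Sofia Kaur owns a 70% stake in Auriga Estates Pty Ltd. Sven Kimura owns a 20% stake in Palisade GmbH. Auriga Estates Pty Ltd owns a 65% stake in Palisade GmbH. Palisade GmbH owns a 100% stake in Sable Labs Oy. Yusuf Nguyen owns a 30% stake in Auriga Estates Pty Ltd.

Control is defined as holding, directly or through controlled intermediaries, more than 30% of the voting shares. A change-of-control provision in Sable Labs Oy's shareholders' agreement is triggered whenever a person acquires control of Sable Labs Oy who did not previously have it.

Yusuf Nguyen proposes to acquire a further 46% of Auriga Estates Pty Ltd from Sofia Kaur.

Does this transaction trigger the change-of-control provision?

Yes

The purchase adds only to Yusuf's holdings (Sofia's stake shrinks), so Yusuf is the only person who could newly come to control Sable.
Yusuf holds 40% of Brightwater, so Yusuf controls Brightwater.
Neither Yusuf nor any entity Yusuf controls holds any voting interest in Sable.
So before the transaction, Yusuf does not control Sable.
After the purchase, Yusuf's direct stake in Auriga rises to 30% + 46% = 76%, and Sofia's stake falls to 24%.
Yusuf holds 76% of Auriga, so Yusuf controls Auriga.
Auriga and Yusuf together hold 65% + 15% = 80% of Palisade, so Yusuf controls Palisade.
Palisade holds 100% of Sable, so Yusuf controls Sable.
Yusuf did not control Sable before and does after, so the clause is triggered.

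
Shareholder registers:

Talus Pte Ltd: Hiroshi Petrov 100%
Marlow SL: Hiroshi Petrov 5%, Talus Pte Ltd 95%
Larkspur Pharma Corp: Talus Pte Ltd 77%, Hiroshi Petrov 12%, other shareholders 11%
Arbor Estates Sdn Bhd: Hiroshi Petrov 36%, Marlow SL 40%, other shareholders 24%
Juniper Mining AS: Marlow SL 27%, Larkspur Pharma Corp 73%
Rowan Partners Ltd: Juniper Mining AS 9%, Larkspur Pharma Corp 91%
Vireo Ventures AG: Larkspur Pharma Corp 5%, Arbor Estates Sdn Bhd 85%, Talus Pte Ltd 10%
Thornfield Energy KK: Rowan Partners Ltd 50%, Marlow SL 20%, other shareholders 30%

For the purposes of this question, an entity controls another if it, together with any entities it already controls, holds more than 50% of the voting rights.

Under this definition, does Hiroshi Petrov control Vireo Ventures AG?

Yes

Hiroshi holds 100% of Talus, so Hiroshi controls Talus.
Hiroshi and Talus together hold 5% + 95% = 100% of Marlow, so Hiroshi controls Marlow.
Hiroshi and Marlow together hold 36% + 40% = 76% of Arbor, so Hiroshi controls Arbor.
Talus and Hiroshi together hold 77% + 12% = 89% of Larkspur, so Hiroshi controls Larkspur.
Larkspur and Arbor and Talus together hold 5% + 85% + 10% = 100% of Vireo, so Hiroshi controls Vireo.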